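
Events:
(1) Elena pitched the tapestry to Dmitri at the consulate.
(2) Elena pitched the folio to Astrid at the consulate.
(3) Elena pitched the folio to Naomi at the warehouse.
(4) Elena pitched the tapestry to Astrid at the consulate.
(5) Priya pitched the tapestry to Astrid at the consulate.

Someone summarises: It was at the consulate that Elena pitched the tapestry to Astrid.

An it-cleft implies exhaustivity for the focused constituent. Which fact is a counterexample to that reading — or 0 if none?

0

Focus of the cleft: "at the consulate" (the setting). Presupposed background: same agent, thing, recipient (Elena / the tapestry / Astrid).
The exhaustive reading says no other setting fits that background.
No listed fact matches the background with a different setting. Exhaustivity holds.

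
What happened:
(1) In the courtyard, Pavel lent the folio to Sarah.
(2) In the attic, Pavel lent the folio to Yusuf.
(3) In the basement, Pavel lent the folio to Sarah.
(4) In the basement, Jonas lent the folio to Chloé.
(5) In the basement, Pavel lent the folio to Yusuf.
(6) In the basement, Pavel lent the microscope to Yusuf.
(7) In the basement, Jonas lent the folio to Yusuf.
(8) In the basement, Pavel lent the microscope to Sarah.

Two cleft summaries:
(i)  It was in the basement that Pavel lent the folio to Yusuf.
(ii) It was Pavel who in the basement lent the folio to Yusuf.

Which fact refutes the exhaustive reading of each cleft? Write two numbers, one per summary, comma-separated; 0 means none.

2, 7

Summary (i) focuses "in the basement" (the setting); background agent = Pavel, thing = the folio, recipient = Yusuf. Fact (2) matches that background with setting = in the attic — refutes (i).
Summary (ii) focuses "Pavel" (the agent); background thing = the folio, recipient = Yusuf, setting = in the basement. Fact (7) matches that background with agent = Jonas — refutes (ii).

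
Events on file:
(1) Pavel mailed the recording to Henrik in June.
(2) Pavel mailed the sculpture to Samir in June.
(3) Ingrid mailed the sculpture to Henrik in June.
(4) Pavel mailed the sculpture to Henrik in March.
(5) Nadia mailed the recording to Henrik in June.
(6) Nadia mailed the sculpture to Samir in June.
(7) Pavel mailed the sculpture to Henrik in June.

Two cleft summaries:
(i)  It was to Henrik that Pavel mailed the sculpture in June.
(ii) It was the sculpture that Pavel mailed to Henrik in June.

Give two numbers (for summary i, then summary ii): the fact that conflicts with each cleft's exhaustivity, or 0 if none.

Summary (i) focuses "Henrik" (the recipient); background agent = Pavel, thing = the sculpture, setting = in June. Fact (2) matches that background with recipient = Samir — refutes (i).
Summary (ii) focuses "the sculpture" (the thing); background agent = Pavel, recipient = Henrik, setting = in June. Fact (1) matches that background with thing = the recording — refutes (ii).

2, 1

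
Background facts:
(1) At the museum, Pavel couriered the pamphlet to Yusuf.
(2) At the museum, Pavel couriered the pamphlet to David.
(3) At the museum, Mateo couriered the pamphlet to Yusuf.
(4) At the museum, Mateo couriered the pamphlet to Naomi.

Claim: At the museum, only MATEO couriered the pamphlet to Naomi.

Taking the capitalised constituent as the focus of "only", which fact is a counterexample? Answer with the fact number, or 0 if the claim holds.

0

The capitals mark "Mateo" as focus. So "only" rules out other agents, with the rest (same thing, recipient, setting (the pamphlet / Naomi / at the museum)) as background.
Every other fact changes something in the background, not just the agent. Nothing refutes the claim.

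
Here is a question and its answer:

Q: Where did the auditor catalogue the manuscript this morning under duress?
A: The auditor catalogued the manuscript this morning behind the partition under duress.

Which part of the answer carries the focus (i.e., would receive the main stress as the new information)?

The wh-word "where" asks about the location.
In the answer, "the auditor", "the manuscript", "under duress" and "this morning" are given — repeated from the question.
The constituent filling the location gap is "behind the partition"; that is the focus and would carry nuclear stress.

behind the partition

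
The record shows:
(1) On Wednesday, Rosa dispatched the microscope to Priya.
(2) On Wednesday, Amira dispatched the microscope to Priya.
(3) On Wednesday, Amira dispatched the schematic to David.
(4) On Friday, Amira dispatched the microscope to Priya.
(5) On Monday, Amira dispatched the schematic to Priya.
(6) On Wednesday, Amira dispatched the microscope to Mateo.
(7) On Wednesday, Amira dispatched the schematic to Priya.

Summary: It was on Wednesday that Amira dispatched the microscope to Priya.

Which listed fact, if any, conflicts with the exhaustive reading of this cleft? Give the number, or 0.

Focus of the cleft: "on Wednesday" (the setting). Presupposed background: Amira as agent and the microscope as thing and Priya as recipient.
Exhaustivity: on Wednesday is the only setting satisfying that background.
Fact (4) shares the background but with setting = on Friday; exhaustivity is violated.

4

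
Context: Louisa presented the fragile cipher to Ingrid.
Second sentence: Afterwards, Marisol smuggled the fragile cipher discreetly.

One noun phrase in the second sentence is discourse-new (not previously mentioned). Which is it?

"the fragile cipher" in the second sentence is given — already mentioned in the context.
"Marisol" has no antecedent in the context; it is discourse-new.

Marisol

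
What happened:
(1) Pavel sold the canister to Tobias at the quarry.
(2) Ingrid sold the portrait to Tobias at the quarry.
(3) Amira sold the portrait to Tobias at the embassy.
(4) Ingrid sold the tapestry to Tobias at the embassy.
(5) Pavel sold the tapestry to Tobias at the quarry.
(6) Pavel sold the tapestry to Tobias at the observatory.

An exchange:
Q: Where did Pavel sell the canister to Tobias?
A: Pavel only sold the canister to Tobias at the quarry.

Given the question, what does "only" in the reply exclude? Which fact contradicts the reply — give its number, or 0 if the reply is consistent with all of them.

The question "Where did ...?" targets the setting, so in the reply the focus falls on "at the quarry".
"Only" then excludes alternative settings while the background — same agent, thing, recipient (Pavel / the canister / Tobias) — is held fixed.
No listed fact shares that background with another setting. Nothing contradicts the reply.
(Fact (5) would refute a reading with focus on the thing — but that is not what the question asks.)

0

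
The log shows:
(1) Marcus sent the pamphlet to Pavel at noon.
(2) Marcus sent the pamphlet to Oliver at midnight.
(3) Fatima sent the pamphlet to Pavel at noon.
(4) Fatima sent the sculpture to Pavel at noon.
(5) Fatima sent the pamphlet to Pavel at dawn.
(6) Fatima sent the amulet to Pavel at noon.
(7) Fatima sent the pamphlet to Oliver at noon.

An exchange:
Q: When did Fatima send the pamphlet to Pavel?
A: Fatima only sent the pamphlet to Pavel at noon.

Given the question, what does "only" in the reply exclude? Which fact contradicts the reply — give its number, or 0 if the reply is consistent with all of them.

5

The question "When did ...?" targets the setting, so in the reply the focus falls on "at noon".
"Only" then excludes alternative settings while the background — Fatima as agent and the pamphlet as thing and Pavel as recipient — is held fixed.
Fact (5) shares the background with a different setting (at dawn) — counterexample.
(Fact (4) would refute a reading with focus on the thing — but that is not what the question asks.)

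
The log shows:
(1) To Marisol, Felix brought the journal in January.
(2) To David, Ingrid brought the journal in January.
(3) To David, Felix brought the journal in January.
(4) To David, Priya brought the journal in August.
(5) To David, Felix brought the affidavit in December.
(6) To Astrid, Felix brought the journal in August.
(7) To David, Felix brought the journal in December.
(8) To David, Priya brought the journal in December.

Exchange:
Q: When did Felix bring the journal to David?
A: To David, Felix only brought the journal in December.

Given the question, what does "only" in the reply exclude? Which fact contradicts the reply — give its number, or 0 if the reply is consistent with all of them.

3

The question "When did ...?" targets the setting, so in the reply the focus falls on "in December".
So "only" ranges over settings; the rest (same agent, thing, recipient (Felix / the journal / David)) is presupposed.
Fact (3) keeps same agent, thing, recipient (Felix / the journal / David) but has setting = in January; that refutes the reply.
(Fact (5) would refute a reading with focus on the thing — but that is not what the question asks.)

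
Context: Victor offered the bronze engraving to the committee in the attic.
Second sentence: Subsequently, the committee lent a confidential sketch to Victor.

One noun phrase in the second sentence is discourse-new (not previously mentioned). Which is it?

a confidential sketch

"the committee" and "Victor" in the second sentence are given — already mentioned in the context.
"a confidential sketch" has no antecedent in the context; it is discourse-new (the indefinite article also signals a new referent).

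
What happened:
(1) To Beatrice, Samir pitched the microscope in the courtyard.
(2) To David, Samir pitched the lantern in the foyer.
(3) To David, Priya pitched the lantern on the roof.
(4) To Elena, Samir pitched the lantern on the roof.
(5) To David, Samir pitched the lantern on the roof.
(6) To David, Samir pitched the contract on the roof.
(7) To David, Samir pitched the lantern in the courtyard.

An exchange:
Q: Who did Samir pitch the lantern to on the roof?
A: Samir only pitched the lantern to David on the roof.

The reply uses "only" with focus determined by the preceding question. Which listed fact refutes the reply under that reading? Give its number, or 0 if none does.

The question "Who did ... to ...?" targets the recipient, so in the reply the focus falls on "David".
So "only" ranges over recipients; the rest (same agent, thing, setting (Samir / the lantern / on the roof)) is presupposed.
Fact (4) keeps same agent, thing, setting (Samir / the lantern / on the roof) but has recipient = Elena; that refutes the reply.
(Fact (6) would refute a reading with focus on the thing — but that is not what the question asks.)

4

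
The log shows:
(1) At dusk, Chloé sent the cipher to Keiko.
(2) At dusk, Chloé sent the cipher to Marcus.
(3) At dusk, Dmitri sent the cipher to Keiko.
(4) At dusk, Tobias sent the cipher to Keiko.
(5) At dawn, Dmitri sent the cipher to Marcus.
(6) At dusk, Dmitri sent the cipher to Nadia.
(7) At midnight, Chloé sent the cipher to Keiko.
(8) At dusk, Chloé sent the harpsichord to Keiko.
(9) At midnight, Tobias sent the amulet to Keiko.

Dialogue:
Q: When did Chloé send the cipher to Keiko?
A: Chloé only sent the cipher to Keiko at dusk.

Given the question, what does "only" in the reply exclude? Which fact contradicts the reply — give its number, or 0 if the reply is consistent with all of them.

7

The question "When did ...?" targets the setting, so in the reply the focus falls on "at dusk".
So "only" ranges over settings; the rest (same agent, thing, recipient (Chloé / the cipher / Keiko)) is presupposed.
Fact (7) shares the background with a different setting (at midnight) — counterexample.
(Fact (8) would refute a reading with focus on the thing — but that is not what the question asks.)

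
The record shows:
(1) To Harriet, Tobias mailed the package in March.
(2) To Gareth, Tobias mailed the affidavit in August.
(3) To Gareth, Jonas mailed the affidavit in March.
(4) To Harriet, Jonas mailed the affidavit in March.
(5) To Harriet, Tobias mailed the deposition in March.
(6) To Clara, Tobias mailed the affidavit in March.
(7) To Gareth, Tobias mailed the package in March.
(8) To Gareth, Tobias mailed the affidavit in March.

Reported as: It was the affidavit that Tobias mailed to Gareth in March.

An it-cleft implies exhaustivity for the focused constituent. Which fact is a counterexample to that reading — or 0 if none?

Focus of the cleft: "the affidavit" (the thing). Presupposed background: Tobias as agent and Gareth as recipient and in March as setting.
The exhaustive reading says no other thing fits that background.
Fact (7) shares the background but with thing = the package; exhaustivity is violated.

7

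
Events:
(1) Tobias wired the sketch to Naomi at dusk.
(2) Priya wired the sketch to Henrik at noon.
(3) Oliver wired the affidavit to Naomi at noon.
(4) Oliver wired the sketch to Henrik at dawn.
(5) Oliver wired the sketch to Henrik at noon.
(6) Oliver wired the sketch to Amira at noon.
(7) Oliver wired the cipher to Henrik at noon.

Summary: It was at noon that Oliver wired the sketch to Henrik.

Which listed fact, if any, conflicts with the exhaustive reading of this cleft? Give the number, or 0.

4

The cleft puts "at noon" in focus and presupposes the open proposition with Oliver as agent and the sketch as thing and Henrik as recipient.
Exhaustivity: at noon is the only setting satisfying that background.
Fact (4) shares the background but with setting = at dawn; exhaustivity is violated.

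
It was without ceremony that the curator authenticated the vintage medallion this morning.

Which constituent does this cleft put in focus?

In an it-cleft "It was X that/who ...", the clefted constituent X is the focus; the that/who-clause expresses the presupposed open proposition.
Here the focus is "without ceremony". The backgrounded (presupposed) material includes "the curator", "the vintage medallion" and "this morning".

without ceremony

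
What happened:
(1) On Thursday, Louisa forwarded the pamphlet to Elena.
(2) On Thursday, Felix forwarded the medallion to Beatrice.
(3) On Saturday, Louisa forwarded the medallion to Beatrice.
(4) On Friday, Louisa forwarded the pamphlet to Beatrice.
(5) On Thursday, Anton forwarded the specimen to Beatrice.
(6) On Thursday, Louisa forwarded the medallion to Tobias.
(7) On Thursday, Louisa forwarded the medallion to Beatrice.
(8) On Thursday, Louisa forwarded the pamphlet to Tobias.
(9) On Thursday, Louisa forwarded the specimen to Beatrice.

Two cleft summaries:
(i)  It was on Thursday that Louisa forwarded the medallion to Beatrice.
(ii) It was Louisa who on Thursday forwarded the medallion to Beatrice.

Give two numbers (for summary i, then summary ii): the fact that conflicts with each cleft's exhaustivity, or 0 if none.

(i): focus "on Thursday". Looking for Louisa as agent and the medallion as thing and Beatrice as recipient with some other setting — fact (3) has on Saturday there. Refuted.
(ii): focus "Louisa". Looking for the medallion as thing and Beatrice as recipient and on Thursday as setting with some other agent — fact (2) has Felix there. Refuted.

3, 2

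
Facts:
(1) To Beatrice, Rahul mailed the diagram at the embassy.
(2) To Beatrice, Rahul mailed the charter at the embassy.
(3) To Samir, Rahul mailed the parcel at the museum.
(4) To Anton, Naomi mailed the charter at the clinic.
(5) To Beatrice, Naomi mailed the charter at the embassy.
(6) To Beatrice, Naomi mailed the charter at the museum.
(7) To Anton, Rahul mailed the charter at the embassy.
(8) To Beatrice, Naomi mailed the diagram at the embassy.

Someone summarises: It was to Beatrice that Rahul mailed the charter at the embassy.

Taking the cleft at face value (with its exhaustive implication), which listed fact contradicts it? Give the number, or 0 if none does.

The cleft puts "Beatrice" in focus and presupposes the open proposition with Rahul as agent and the charter as thing and at the embassy as setting.
The exhaustive reading says no other recipient fits that background.
But fact (7) also has Rahul as agent and the charter as thing and at the embassy as setting, with recipient = Anton — so the exhaustive reading fails.

7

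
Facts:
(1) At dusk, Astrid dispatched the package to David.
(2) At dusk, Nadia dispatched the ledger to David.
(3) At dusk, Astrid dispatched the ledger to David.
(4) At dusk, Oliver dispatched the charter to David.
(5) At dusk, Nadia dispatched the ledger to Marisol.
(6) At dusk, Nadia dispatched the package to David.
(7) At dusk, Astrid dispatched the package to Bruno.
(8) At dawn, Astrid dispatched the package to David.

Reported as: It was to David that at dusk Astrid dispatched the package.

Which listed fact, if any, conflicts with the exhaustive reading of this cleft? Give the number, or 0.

7

The cleft puts "David" in focus and presupposes the open proposition with Astrid as agent and the package as thing and at dusk as setting.
Exhaustivity: David is the only recipient satisfying that background.
But fact (7) also has Astrid as agent and the package as thing and at dusk as setting, with recipient = Bruno — so the exhaustive reading fails.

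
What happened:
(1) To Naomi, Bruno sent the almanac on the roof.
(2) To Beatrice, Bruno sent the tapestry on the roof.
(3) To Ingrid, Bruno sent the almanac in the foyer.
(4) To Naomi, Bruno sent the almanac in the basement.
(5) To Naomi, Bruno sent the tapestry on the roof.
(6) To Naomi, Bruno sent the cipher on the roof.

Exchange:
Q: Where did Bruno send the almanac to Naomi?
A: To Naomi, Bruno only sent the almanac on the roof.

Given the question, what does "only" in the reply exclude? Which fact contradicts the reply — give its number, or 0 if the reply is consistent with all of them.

The question "Where did ...?" targets the setting, so in the reply the focus falls on "on the roof".
So "only" ranges over settings; the rest (Bruno as agent and the almanac as thing and Naomi as recipient) is presupposed.
Fact (4) shares the background with a different setting (in the basement) — counterexample.
(Fact (5) would refute a reading with focus on the thing — but that is not what the question asks.)

4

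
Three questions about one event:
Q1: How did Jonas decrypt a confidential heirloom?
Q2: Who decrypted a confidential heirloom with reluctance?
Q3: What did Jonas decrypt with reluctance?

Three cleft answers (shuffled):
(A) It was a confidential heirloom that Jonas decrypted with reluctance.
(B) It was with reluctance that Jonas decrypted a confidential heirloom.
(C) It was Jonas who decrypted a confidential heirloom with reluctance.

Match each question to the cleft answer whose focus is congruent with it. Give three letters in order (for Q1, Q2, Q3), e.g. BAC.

BCA

Q1 asks about the manner; cleft (B) focuses "with reluctance", which is the manner — so Q1 → B.
Q2 asks about the subject (agent); cleft (C) focuses "Jonas", which is the subject (agent) — so Q2 → C.
Q3 asks about the direct object; cleft (A) focuses "a confidential heirloom", which is the direct object — so Q3 → A.
Mapping: Q1→B, Q2→C, Q3→A.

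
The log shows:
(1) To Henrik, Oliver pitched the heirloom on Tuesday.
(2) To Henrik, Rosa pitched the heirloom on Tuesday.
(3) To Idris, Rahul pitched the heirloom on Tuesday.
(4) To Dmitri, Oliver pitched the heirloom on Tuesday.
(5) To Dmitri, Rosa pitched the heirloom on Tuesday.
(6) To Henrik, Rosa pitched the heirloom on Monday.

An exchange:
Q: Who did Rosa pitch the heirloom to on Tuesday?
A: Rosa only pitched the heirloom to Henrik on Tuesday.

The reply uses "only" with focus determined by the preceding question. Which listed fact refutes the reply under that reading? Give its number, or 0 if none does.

5

Answering "Who did ... to ...?" puts focus on the recipient — here, "Henrik".
"Only" then excludes alternative recipients while the background — Rosa as agent and the heirloom as thing and on Tuesday as setting — is held fixed.
Fact (5) shares the background with a different recipient (Dmitri) — counterexample.
(Fact (6) would refute a reading with focus on the setting — but that is not what the question asks.)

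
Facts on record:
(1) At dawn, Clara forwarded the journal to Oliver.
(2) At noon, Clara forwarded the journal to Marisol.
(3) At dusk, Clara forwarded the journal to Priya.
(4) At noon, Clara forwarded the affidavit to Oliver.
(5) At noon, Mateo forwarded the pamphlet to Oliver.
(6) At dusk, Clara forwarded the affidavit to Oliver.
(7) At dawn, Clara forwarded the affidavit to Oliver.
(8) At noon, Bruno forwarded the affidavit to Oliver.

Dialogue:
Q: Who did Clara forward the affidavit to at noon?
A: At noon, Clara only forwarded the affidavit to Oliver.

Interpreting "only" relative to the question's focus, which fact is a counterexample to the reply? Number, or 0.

Answering "Who did ... to ...?" puts focus on the recipient — here, "Oliver".
"Only" then excludes alternative recipients while the background — same agent, thing, setting (Clara / the affidavit / at noon) — is held fixed.
No fact keeps same agent, thing, setting (Clara / the affidavit / at noon) while changing the recipient; every other fact differs on something backgrounded. The reply stands.
(Fact (6) would refute a reading with focus on the setting — but that is not what the question asks.)

0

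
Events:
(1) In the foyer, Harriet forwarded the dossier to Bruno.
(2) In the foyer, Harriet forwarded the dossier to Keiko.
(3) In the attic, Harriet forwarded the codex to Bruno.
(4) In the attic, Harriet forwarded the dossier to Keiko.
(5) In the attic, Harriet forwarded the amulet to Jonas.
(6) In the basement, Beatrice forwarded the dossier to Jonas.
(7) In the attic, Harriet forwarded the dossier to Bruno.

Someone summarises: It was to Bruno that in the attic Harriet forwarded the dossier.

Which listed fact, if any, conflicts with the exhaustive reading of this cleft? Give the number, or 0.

4

Focus of the cleft: "Bruno" (the recipient). Presupposed background: agent = Harriet, thing = the dossier, setting = in the attic.
Exhaustivity: Bruno is the only recipient satisfying that background.
But fact (4) also has agent = Harriet, thing = the dossier, setting = in the attic, with recipient = Keiko — so the exhaustive reading fails.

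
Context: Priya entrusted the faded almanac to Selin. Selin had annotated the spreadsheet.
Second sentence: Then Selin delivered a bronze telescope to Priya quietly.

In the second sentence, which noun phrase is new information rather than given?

"Selin" and "Priya" in the second sentence are given — already mentioned in the context.
"a bronze telescope" has no antecedent in the context; it is discourse-new (the indefinite article also signals a new referent).

a bronze telescope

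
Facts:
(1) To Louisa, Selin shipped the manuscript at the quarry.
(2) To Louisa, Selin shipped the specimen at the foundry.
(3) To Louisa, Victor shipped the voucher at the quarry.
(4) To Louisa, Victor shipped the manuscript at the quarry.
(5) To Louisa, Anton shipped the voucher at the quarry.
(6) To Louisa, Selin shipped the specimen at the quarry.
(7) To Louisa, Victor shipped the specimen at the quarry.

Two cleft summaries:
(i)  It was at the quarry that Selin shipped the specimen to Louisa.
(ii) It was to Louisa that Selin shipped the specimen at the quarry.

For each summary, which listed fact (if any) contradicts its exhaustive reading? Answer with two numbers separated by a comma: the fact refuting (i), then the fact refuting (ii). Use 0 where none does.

2, 0

Summary (i) focuses "at the quarry" (the setting); background Selin as agent and the specimen as thing and Louisa as recipient. Fact (2) matches that background with setting = at the foundry — refutes (i).
Summary (ii) focuses "Louisa" (the recipient); background Selin as agent and the specimen as thing and at the quarry as setting. No fact matches that background with a different recipient, so 0.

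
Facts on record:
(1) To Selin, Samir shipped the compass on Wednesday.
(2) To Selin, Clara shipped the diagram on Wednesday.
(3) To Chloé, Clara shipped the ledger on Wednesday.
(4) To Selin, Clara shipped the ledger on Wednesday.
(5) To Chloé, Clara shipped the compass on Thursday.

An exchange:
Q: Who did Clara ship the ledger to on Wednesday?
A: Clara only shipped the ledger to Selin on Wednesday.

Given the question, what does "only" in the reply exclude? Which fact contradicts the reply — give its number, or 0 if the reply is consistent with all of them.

3

Answering "Who did ... to ...?" puts focus on the recipient — here, "Selin".
So "only" ranges over recipients; the rest (agent = Clara, thing = the ledger, setting = on Wednesday) is presupposed.
Fact (3) shares the background with a different recipient (Chloé) — counterexample.
(Fact (2) would refute a reading with focus on the thing — but that is not what the question asks.)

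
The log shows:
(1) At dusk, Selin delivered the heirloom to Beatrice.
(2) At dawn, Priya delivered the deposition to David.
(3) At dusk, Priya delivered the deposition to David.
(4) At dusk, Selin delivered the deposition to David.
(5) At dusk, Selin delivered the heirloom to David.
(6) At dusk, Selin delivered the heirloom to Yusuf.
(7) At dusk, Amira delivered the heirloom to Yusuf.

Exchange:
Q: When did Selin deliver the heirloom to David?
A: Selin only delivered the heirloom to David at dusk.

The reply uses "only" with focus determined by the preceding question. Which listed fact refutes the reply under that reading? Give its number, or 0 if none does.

0

Answering "When did ...?" puts focus on the setting — here, "at dusk".
"Only" then excludes alternative settings while the background — agent = Selin, thing = the heirloom, recipient = David — is held fixed.
No listed fact shares that background with another setting. Nothing contradicts the reply.
(Fact (4) would refute a reading with focus on the thing — but that is not what the question asks.)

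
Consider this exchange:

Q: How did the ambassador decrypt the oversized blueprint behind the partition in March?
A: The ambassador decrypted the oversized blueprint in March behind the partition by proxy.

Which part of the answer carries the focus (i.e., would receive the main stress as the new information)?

The wh-word "how" asks about the manner.
In the answer, "the ambassador", "the oversized blueprint", "behind the partition" and "in March" are given — repeated from the question.
The constituent filling the manner gap is "by proxy"; that is the focus and would carry nuclear stress.

by proxy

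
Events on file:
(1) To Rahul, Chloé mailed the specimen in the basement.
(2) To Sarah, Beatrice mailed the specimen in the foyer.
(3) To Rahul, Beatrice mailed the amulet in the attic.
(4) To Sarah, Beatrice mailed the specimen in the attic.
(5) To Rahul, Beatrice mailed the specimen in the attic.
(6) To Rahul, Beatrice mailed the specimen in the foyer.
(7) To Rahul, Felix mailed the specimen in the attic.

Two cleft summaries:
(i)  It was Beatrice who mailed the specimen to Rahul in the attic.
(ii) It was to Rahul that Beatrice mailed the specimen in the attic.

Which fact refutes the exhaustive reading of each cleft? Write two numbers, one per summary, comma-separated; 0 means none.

7, 4

(i): focus "Beatrice". Looking for thing = the specimen, recipient = Rahul, setting = in the attic with some other agent — fact (7) has Felix there. Refuted.
(ii): focus "Rahul". Looking for agent = Beatrice, thing = the specimen, setting = in the attic with some other recipient — fact (4) has Sarah there. Refuted.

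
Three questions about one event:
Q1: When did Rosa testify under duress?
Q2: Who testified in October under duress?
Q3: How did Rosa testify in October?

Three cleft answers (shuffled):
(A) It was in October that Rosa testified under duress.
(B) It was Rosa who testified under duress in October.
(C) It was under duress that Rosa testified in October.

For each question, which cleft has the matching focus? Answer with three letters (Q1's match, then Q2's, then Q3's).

Q1 asks about the time; cleft (A) focuses "in October", which is the time — so Q1 → A.
Q2 asks about the subject (agent); cleft (B) focuses "Rosa", which is the subject (agent) — so Q2 → B.
Q3 asks about the manner; cleft (C) focuses "under duress", which is the manner — so Q3 → C.
Mapping: Q1→A, Q2→B, Q3→C.

ABC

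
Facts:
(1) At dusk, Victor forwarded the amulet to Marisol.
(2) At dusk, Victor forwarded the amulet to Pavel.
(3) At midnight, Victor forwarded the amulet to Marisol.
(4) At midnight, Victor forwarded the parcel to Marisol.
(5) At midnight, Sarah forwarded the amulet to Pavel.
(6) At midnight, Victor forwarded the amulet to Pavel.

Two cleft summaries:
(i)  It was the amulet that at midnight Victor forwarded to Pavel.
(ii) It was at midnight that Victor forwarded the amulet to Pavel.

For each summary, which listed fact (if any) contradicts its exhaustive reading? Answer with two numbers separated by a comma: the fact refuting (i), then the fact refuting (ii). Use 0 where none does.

0, 2

Summary (i) focuses "the amulet" (the thing); background Victor as agent and Pavel as recipient and at midnight as setting. No fact matches that background with a different thing, so 0.
Summary (ii) focuses "at midnight" (the setting); background Victor as agent and the amulet as thing and Pavel as recipient. Fact (2) matches that background with setting = at dusk — refutes (ii).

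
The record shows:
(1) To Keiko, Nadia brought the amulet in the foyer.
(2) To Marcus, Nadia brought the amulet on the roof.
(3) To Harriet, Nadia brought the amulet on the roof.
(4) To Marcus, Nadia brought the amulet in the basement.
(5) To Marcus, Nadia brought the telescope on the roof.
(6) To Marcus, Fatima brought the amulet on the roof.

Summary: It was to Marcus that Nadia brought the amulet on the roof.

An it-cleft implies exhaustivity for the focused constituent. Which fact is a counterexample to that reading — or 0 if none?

3

The cleft puts "Marcus" in focus and presupposes the open proposition with Nadia as agent and the amulet as thing and on the roof as setting.
Exhaustivity: Marcus is the only recipient satisfying that background.
Fact (3) shares the background but with recipient = Harriet; exhaustivity is violated.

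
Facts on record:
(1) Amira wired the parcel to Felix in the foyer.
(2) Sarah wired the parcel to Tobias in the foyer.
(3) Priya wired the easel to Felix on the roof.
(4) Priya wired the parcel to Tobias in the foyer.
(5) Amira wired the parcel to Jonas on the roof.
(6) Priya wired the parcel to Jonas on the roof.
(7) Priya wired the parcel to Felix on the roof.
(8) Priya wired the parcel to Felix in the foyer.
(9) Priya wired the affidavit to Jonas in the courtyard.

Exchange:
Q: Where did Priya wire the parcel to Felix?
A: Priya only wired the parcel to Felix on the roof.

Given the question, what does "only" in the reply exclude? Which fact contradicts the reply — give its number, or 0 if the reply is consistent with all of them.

8

Answering "Where did ...?" puts focus on the setting — here, "on the roof".
"Only" then excludes alternative settings while the background — same agent, thing, recipient (Priya / the parcel / Felix) — is held fixed.
Fact (8) shares the background with a different setting (in the foyer) — counterexample.
(Fact (6) would refute a reading with focus on the recipient — but that is not what the question asks.)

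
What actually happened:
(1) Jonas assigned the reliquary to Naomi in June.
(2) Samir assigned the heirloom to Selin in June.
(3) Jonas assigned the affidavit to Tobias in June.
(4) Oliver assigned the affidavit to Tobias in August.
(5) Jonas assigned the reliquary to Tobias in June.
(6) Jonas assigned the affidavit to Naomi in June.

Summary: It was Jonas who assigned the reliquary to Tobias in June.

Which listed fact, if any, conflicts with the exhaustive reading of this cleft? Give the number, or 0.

Focus of the cleft: "Jonas" (the agent). Presupposed background: the reliquary as thing and Tobias as recipient and in June as setting.
The exhaustive reading says no other agent fits that background.
Every other fact differs from the presupposition on some backgrounded slot, so none challenges the exhaustivity.

0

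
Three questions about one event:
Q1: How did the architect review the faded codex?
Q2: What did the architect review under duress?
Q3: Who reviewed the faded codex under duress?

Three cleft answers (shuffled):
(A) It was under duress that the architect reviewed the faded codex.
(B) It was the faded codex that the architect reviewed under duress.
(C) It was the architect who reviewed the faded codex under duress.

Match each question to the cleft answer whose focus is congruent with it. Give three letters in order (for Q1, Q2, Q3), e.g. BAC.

Q1 asks about the manner; cleft (A) focuses "under duress", which is the manner — so Q1 → A.
Q2 asks about the direct object; cleft (B) focuses "the faded codex", which is the direct object — so Q2 → B.
Q3 asks about the subject (agent); cleft (C) focuses "the architect", which is the subject (agent) — so Q3 → C.
Mapping: Q1→A, Q2→B, Q3→C.

ABC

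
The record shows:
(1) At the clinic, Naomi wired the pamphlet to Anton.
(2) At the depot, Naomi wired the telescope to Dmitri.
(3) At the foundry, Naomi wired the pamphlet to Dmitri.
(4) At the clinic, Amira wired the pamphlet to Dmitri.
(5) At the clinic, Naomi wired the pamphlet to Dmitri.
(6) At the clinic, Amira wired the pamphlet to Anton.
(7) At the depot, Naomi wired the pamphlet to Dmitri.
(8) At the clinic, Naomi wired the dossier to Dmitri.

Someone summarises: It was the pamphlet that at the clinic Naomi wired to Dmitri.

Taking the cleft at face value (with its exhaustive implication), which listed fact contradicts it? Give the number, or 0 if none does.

8

Focus of the cleft: "the pamphlet" (the thing). Presupposed background: agent = Naomi, recipient = Dmitri, setting = at the clinic.
Exhaustivity: the pamphlet is the only thing satisfying that background.
Fact (8) shares the background but with thing = the dossier; exhaustivity is violated.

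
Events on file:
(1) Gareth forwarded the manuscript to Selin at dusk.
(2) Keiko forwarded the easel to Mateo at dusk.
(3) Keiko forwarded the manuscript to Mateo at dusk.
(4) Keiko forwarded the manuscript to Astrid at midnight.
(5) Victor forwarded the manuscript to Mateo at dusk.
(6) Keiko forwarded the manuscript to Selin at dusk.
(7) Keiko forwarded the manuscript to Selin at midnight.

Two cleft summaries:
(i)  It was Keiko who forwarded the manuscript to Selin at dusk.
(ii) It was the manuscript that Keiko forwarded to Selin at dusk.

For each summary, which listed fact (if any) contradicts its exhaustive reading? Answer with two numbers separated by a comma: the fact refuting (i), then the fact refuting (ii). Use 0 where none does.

Summary (i) focuses "Keiko" (the agent); background thing = the manuscript, recipient = Selin, setting = at dusk. Fact (1) matches that background with agent = Gareth — refutes (i).
Summary (ii) focuses "the manuscript" (the thing); background agent = Keiko, recipient = Selin, setting = at dusk. No fact matches that background with a different thing, so 0.

1, 0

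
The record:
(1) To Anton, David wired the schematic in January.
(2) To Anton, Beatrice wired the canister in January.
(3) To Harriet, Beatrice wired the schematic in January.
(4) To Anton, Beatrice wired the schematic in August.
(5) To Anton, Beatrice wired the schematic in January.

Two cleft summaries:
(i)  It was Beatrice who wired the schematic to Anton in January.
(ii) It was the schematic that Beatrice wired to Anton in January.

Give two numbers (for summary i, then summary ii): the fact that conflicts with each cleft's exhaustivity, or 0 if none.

1, 2

(i): focus "Beatrice". Looking for same thing, recipient, setting (the schematic / Anton / in January) with some other agent — fact (1) has David there. Refuted.
(ii): focus "the schematic". Looking for same agent, recipient, setting (Beatrice / Anton / in January) with some other thing — fact (2) has the canister there. Refuted.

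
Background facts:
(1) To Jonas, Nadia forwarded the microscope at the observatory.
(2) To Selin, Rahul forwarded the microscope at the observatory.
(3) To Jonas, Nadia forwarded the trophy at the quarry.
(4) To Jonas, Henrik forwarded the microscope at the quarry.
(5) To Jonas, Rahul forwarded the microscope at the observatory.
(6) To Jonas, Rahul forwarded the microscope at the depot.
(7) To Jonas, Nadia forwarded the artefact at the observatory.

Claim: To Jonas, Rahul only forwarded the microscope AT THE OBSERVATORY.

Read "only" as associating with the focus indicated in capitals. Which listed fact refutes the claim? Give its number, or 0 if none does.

The capitals mark "at the observatory" as focus. So "only" rules out other settings, with the rest (Rahul as agent and the microscope as thing and Jonas as recipient) as background.
Fact (6) matches on Rahul as agent and the microscope as thing and Jonas as recipient, but has setting = at the depot instead. That refutes the claim.

6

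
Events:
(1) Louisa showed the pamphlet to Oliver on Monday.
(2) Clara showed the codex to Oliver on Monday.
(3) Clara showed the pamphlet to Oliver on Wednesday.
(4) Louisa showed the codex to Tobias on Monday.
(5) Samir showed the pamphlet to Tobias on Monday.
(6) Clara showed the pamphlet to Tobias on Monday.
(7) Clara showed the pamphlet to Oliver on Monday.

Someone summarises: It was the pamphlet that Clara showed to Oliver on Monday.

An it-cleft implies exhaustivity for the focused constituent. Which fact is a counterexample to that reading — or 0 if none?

2

The cleft puts "the pamphlet" in focus and presupposes the open proposition with agent = Clara, recipient = Oliver, setting = on Monday.
Exhaustivity: the pamphlet is the only thing satisfying that background.
Fact (2) shares the background but with thing = the codex; exhaustivity is violated.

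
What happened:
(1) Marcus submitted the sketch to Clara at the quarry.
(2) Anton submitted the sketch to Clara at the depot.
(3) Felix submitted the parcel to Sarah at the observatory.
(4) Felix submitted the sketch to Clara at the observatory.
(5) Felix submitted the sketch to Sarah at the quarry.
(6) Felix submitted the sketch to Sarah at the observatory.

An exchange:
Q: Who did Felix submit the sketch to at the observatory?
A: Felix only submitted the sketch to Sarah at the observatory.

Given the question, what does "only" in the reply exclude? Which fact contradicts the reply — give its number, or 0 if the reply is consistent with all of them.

4

Answering "Who did ... to ...?" puts focus on the recipient — here, "Sarah".
"Only" then excludes alternative recipients while the background — Felix as agent and the sketch as thing and at the observatory as setting — is held fixed.
Fact (4) keeps Felix as agent and the sketch as thing and at the observatory as setting but has recipient = Clara; that refutes the reply.
(Fact (5) would refute a reading with focus on the setting — but that is not what the question asks.)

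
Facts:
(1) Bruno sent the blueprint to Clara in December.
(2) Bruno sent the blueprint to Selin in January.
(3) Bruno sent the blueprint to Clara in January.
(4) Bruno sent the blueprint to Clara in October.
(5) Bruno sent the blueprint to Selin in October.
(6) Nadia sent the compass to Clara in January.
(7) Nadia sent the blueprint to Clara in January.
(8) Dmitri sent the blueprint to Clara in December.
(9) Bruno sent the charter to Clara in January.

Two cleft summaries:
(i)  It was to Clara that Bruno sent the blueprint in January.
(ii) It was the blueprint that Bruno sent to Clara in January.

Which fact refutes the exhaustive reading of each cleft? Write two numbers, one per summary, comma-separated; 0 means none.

2, 9

(i): focus "Clara". Looking for same agent, thing, setting (Bruno / the blueprint / in January) with some other recipient — fact (2) has Selin there. Refuted.
(ii): focus "the blueprint". Looking for same agent, recipient, setting (Bruno / Clara / in January) with some other thing — fact (9) has the charter there. Refuted.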